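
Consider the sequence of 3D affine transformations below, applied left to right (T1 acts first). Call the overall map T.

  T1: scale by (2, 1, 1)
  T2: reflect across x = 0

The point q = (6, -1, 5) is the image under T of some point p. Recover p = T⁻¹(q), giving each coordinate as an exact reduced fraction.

p = (-3, -1, 5)

T1 = [2 0 0 0; 0 1 0 0; 0 0 1 0; 0 0 0 1]
T2·T1 = [-2 0 0 0; 0 1 0 0; 0 0 1 0; 0 0 0 1]
det M = -2; M⁻¹ = [-1/2 0 0 0; 0 1 0 0; 0 0 1 0; 0 0 0 1]
M⁻¹ · (6, -1, 5)ᵀ = (-3, -1, 5)ᵀ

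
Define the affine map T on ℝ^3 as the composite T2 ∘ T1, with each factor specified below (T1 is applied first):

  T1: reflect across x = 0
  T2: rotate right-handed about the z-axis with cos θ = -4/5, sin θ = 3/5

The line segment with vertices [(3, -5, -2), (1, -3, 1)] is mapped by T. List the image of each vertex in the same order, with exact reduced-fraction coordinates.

T1 reflect across x = 0: (3, -5, -2) → (-3, -5, -2); (1, -3, 1) → (-1, -3, 1)
T2 rotate right-handed about the z-axis with cos θ = -4/5, sin θ = 3/5: (-3, -5, -2) → (27/5, 11/5, -2); (-1, -3, 1) → (13/5, 9/5, 1)

image vertices: (27/5, 11/5, -2), (13/5, 9/5, 1)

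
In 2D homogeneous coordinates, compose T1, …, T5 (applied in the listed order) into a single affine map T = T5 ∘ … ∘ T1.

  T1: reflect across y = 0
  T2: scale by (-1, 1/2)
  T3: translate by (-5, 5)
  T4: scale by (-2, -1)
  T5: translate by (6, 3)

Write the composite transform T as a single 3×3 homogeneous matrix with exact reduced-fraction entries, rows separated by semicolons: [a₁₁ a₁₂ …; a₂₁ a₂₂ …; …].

T = [2 0 16; 0 1/2 -2; 0 0 1]

T1 = [1 0 0; 0 -1 0; 0 0 1]
T2·T1 = [-1 0 0; 0 -1/2 0; 0 0 1]
T3·…·T1 = [-1 0 -5; 0 -1/2 5; 0 0 1]
T4·…·T1 = [2 0 10; 0 1/2 -5; 0 0 1]
T5·…·T1 = [2 0 16; 0 1/2 -2; 0 0 1]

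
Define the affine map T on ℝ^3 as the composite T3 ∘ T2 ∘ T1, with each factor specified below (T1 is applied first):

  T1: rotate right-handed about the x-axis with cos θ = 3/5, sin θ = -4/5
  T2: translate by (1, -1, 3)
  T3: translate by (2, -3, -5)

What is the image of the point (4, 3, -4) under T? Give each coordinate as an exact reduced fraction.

T(p) = (7, -27/5, -34/5)

T1 rotate right-handed about the x-axis with cos θ = 3/5, sin θ = -4/5: (4, 3, -4) → (4, -7/5, -24/5)
T2 translate by (1, -1, 3): (4, -7/5, -24/5) → (5, -12/5, -9/5)
T3 translate by (2, -3, -5): (5, -12/5, -9/5) → (7, -27/5, -34/5)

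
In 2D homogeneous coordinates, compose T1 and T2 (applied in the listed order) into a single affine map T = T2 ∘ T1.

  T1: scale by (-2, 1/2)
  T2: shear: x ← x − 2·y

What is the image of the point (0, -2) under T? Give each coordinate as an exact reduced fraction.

T1 scale by (-2, 1/2): (0, -2) → (0, -1)
T2 shear: x ← x − 2·y: (0, -1) → (2, -1)

T(p) = (2, -1)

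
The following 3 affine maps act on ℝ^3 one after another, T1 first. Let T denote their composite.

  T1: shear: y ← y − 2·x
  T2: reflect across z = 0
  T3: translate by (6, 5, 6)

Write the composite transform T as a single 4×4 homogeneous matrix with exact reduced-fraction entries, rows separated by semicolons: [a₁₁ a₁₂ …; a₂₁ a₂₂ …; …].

T1 = [1 0 0 0; -2 1 0 0; 0 0 1 0; 0 0 0 1]
T2·T1 = [1 0 0 0; -2 1 0 0; 0 0 -1 0; 0 0 0 1]
T3·…·T1 = [1 0 0 6; -2 1 0 5; 0 0 -1 6; 0 0 0 1]

T = [1 0 0 6; -2 1 0 5; 0 0 -1 6; 0 0 0 1]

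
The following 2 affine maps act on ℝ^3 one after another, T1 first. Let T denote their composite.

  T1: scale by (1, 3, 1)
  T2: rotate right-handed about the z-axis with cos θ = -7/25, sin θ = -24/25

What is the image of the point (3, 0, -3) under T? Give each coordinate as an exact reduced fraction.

T1 scale by (1, 3, 1): (3, 0, -3) → (3, 0, -3)
T2 rotate right-handed about the z-axis with cos θ = -7/25, sin θ = -24/25: (3, 0, -3) → (-21/25, -72/25, -3)

T(p) = (-21/25, -72/25, -3)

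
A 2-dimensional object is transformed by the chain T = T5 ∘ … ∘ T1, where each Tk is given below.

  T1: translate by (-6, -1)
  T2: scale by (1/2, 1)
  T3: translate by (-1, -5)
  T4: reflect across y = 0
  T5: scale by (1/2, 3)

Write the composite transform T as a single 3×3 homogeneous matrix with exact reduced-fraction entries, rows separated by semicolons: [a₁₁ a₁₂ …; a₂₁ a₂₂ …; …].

T = [1/4 0 -2; 0 -3 18; 0 0 1]

T1 = [1 0 -6; 0 1 -1; 0 0 1]
T2·T1 = [1/2 0 -3; 0 1 -1; 0 0 1]
T3·…·T1 = [1/2 0 -4; 0 1 -6; 0 0 1]
T4·…·T1 = [1/2 0 -4; 0 -1 6; 0 0 1]
T5·…·T1 = [1/4 0 -2; 0 -3 18; 0 0 1]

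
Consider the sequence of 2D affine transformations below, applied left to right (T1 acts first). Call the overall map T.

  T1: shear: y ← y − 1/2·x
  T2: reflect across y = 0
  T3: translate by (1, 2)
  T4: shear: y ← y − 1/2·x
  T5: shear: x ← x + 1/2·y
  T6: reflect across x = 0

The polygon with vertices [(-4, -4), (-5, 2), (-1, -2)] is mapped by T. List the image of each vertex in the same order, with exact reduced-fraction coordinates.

image vertices: (1/4, 11/2), (17/4, -1/2), (-7/4, 7/2)

T1 shear: y ← y − 1/2·x: (-4, -4) → (-4, -2); (-5, 2) → (-5, 9/2); (-1, -2) → (-1, -3/2)
T2 reflect across y = 0: (-4, -2) → (-4, 2); (-5, 9/2) → (-5, -9/2); (-1, -3/2) → (-1, 3/2)
T3 translate by (1, 2): (-4, 2) → (-3, 4); (-5, -9/2) → (-4, -5/2); (-1, 3/2) → (0, 7/2)
T4 shear: y ← y − 1/2·x: (-3, 4) → (-3, 11/2); (-4, -5/2) → (-4, -1/2); (0, 7/2) → (0, 7/2)
T5 shear: x ← x + 1/2·y: (-3, 11/2) → (-1/4, 11/2); (-4, -1/2) → (-17/4, -1/2); (0, 7/2) → (7/4, 7/2)
T6 reflect across x = 0: (-1/4, 11/2) → (1/4, 11/2); (-17/4, -1/2) → (17/4, -1/2); (7/4, 7/2) → (-7/4, 7/2)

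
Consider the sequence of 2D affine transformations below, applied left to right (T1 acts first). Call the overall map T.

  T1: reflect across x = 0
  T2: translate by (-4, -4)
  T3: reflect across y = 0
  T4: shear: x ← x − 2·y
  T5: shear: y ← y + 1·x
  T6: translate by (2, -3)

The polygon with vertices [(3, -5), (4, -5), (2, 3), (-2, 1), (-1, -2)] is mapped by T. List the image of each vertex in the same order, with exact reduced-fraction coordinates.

image vertices: (-23, -19), (-24, -20), (-6, -10), (-6, -8), (-13, -12)

T1 reflect across x = 0: (3, -5) → (-3, -5); (4, -5) → (-4, -5); (2, 3) → (-2, 3); (-2, 1) → (2, 1); (-1, -2) → (1, -2)
T2 translate by (-4, -4): (-3, -5) → (-7, -9); (-4, -5) → (-8, -9); (-2, 3) → (-6, -1); (2, 1) → (-2, -3); (1, -2) → (-3, -6)
T3 reflect across y = 0: (-7, -9) → (-7, 9); (-8, -9) → (-8, 9); (-6, -1) → (-6, 1); (-2, -3) → (-2, 3); (-3, -6) → (-3, 6)
T4 shear: x ← x − 2·y: (-7, 9) → (-25, 9); (-8, 9) → (-26, 9); (-6, 1) → (-8, 1); (-2, 3) → (-8, 3); (-3, 6) → (-15, 6)
T5 shear: y ← y + 1·x: (-25, 9) → (-25, -16); (-26, 9) → (-26, -17); (-8, 1) → (-8, -7); (-8, 3) → (-8, -5); (-15, 6) → (-15, -9)
T6 translate by (2, -3): (-25, -16) → (-23, -19); (-26, -17) → (-24, -20); (-8, -7) → (-6, -10); (-8, -5) → (-6, -8); (-15, -9) → (-13, -12)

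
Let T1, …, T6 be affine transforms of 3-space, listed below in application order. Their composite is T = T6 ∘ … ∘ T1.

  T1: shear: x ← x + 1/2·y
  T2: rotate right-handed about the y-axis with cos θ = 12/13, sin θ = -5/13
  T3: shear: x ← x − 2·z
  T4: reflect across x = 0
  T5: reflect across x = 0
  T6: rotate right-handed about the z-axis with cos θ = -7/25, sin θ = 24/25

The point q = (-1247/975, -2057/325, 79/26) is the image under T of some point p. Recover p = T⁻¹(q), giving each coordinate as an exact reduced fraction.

p = (0, 3, 8/3)

T1 = [1 1/2 0 0; 0 1 0 0; 0 0 1 0; 0 0 0 1]
T2·T1 = [12/13 6/13 -5/13 0; 0 1 0 0; 5/13 5/26 12/13 0; 0 0 0 1]
T3·…·T1 = [2/13 1/13 -29/13 0; 0 1 0 0; 5/13 5/26 12/13 0; 0 0 0 1]
T4·…·T1 = [-2/13 -1/13 29/13 0; 0 1 0 0; 5/13 5/26 12/13 0; 0 0 0 1]
T5·…·T1 = [2/13 1/13 -29/13 0; 0 1 0 0; 5/13 5/26 12/13 0; 0 0 0 1]
T6·…·T1 = [-14/325 -319/325 203/325 0; 48/325 -67/325 -696/325 0; 5/13 5/26 12/13 0; 0 0 0 1]
det M = 1; M⁻¹ = [72/325 667/650 29/13 0; -24/25 -7/25 0 0; 7/65 -24/65 2/13 0; 0 0 0 1]
M⁻¹ · (-1247/975, -2057/325, 79/26)ᵀ = (0, 3, 8/3)ᵀ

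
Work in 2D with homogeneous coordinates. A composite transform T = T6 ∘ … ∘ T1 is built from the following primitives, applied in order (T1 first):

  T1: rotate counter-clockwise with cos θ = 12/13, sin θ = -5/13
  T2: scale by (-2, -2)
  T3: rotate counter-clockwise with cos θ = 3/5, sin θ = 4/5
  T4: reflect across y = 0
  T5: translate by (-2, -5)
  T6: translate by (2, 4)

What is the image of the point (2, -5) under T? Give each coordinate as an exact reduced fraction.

T(p) = (-554/65, -493/65)

T1 rotate counter-clockwise with cos θ = 12/13, sin θ = -5/13: (2, -5) → (-1/13, -70/13)
T2 scale by (-2, -2): (-1/13, -70/13) → (2/13, 140/13)
T3 rotate counter-clockwise with cos θ = 3/5, sin θ = 4/5: (2/13, 140/13) → (-554/65, 428/65)
T4 reflect across y = 0: (-554/65, 428/65) → (-554/65, -428/65)
T5 translate by (-2, -5): (-554/65, -428/65) → (-684/65, -753/65)
T6 translate by (2, 4): (-684/65, -753/65) → (-554/65, -493/65)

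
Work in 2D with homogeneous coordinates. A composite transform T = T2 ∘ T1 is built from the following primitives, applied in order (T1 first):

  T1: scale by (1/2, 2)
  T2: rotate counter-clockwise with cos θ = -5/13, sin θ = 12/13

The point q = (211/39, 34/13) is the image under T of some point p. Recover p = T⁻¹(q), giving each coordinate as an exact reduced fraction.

T1 = [1/2 0 0; 0 2 0; 0 0 1]
T2·T1 = [-5/26 -24/13 0; 6/13 -10/13 0; 0 0 1]
det M = 1; M⁻¹ = [-10/13 24/13 0; -6/13 -5/26 0; 0 0 1]
M⁻¹ · (211/39, 34/13)ᵀ = (2/3, -3)ᵀ

p = (2/3, -3)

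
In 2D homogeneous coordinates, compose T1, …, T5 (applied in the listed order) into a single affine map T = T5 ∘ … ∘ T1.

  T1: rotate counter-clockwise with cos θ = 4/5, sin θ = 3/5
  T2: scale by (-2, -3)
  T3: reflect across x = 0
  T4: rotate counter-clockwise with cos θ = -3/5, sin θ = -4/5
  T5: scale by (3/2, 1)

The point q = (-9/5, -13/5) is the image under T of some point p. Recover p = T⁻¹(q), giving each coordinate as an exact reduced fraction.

T1 = [4/5 -3/5 0; 3/5 4/5 0; 0 0 1]
T2·T1 = [-8/5 6/5 0; -9/5 -12/5 0; 0 0 1]
T3·…·T1 = [8/5 -6/5 0; -9/5 -12/5 0; 0 0 1]
T4·…·T1 = [-12/5 -6/5 0; -1/5 12/5 0; 0 0 1]
T5·…·T1 = [-18/5 -9/5 0; -1/5 12/5 0; 0 0 1]
det M = -9; M⁻¹ = [-4/15 -1/5 0; -1/45 2/5 0; 0 0 1]
M⁻¹ · (-9/5, -13/5)ᵀ = (1, -1)ᵀ

p = (1, -1)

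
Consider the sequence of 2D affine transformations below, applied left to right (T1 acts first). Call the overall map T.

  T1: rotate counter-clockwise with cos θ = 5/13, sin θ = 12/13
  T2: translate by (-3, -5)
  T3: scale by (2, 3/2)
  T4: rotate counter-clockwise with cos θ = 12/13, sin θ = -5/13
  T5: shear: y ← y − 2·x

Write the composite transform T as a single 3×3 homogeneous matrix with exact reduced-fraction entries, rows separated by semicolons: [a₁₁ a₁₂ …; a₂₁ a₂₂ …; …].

T = [210/169 -501/338 -219/26; -254/169 711/169 159/13; 0 0 1]

T1 = [5/13 -12/13 0; 12/13 5/13 0; 0 0 1]
T2·T1 = [5/13 -12/13 -3; 12/13 5/13 -5; 0 0 1]
T3·…·T1 = [10/13 -24/13 -6; 18/13 15/26 -15/2; 0 0 1]
T4·…·T1 = [210/169 -501/338 -219/26; 166/169 210/169 -60/13; 0 0 1]
T5·…·T1 = [210/169 -501/338 -219/26; -254/169 711/169 159/13; 0 0 1]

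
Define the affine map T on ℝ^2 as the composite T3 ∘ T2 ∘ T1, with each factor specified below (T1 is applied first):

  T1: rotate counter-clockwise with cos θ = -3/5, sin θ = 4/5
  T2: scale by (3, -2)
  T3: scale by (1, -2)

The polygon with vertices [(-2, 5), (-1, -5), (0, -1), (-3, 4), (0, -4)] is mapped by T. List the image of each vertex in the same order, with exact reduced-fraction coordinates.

T1 rotate counter-clockwise with cos θ = -3/5, sin θ = 4/5: (-2, 5) → (-14/5, -23/5); (-1, -5) → (23/5, 11/5); (0, -1) → (4/5, 3/5); (-3, 4) → (-7/5, -24/5); (0, -4) → (16/5, 12/5)
T2 scale by (3, -2): (-14/5, -23/5) → (-42/5, 46/5); (23/5, 11/5) → (69/5, -22/5); (4/5, 3/5) → (12/5, -6/5); (-7/5, -24/5) → (-21/5, 48/5); (16/5, 12/5) → (48/5, -24/5)
T3 scale by (1, -2): (-42/5, 46/5) → (-42/5, -92/5); (69/5, -22/5) → (69/5, 44/5); (12/5, -6/5) → (12/5, 12/5); (-21/5, 48/5) → (-21/5, -96/5); (48/5, -24/5) → (48/5, 48/5)

image vertices: (-42/5, -92/5), (69/5, 44/5), (12/5, 12/5), (-21/5, -96/5), (48/5, 48/5)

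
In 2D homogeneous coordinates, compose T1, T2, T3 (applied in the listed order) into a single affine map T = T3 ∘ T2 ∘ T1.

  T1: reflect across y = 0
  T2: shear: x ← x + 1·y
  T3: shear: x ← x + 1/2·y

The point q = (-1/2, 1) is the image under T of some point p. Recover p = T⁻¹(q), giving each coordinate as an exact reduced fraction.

T1 = [1 0 0; 0 -1 0; 0 0 1]
T2·T1 = [1 -1 0; 0 -1 0; 0 0 1]
T3·…·T1 = [1 -3/2 0; 0 -1 0; 0 0 1]
det M = -1; M⁻¹ = [1 -3/2 0; 0 -1 0; 0 0 1]
M⁻¹ · (-1/2, 1)ᵀ = (-2, -1)ᵀ

p = (-2, -1)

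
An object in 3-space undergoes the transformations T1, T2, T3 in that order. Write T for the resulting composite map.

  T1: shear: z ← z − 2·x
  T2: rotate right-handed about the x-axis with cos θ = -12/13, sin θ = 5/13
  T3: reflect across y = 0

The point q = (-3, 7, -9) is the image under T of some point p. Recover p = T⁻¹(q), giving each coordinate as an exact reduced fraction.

p = (-3, 3, 5)

T1 = [1 0 0 0; 0 1 0 0; -2 0 1 0; 0 0 0 1]
T2·T1 = [1 0 0 0; 10/13 -12/13 -5/13 0; 24/13 5/13 -12/13 0; 0 0 0 1]
T3·…·T1 = [1 0 0 0; -10/13 12/13 5/13 0; 24/13 5/13 -12/13 0; 0 0 0 1]
det M = -1; M⁻¹ = [1 0 0 0; 0 12/13 5/13 0; 2 5/13 -12/13 0; 0 0 0 1]
M⁻¹ · (-3, 7, -9)ᵀ = (-3, 3, 5)ᵀ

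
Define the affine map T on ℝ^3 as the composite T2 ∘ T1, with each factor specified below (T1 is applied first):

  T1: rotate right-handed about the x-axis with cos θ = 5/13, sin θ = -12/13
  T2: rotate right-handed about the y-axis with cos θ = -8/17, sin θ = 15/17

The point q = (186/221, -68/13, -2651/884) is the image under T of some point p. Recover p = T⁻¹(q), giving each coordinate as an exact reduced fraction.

T1 = [1 0 0 0; 0 5/13 12/13 0; 0 -12/13 5/13 0; 0 0 0 1]
T2·T1 = [-8/17 -180/221 75/221 0; 0 5/13 12/13 0; -15/17 96/221 -40/221 0; 0 0 0 1]
det M = 1; M⁻¹ = [-8/17 0 -15/17 0; -180/221 5/13 96/221 0; 75/221 12/13 -40/221 0; 0 0 0 1]
M⁻¹ · (186/221, -68/13, -2651/884)ᵀ = (9/4, -4, -4)ᵀ

p = (9/4, -4, -4)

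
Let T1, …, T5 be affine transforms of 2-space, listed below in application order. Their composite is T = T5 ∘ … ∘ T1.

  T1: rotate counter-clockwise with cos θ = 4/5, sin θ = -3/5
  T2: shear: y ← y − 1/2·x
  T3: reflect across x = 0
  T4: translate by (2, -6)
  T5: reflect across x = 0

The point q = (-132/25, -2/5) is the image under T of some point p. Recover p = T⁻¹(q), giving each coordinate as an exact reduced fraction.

p = (-5, 6/5)

T1 = [4/5 3/5 0; -3/5 4/5 0; 0 0 1]
T2·T1 = [4/5 3/5 0; -1 1/2 0; 0 0 1]
T3·…·T1 = [-4/5 -3/5 0; -1 1/2 0; 0 0 1]
T4·…·T1 = [-4/5 -3/5 2; -1 1/2 -6; 0 0 1]
T5·…·T1 = [4/5 3/5 -2; -1 1/2 -6; 0 0 1]
det M = 1; M⁻¹ = [1/2 -3/5 -13/5; 1 4/5 34/5; 0 0 1]
M⁻¹ · (-132/25, -2/5)ᵀ = (-5, 6/5)ᵀ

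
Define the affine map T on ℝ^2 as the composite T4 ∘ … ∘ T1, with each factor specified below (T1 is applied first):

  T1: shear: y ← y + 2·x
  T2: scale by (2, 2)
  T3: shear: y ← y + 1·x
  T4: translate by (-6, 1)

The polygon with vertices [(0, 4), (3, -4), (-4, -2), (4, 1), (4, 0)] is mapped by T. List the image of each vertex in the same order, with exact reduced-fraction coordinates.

image vertices: (-6, 9), (0, 11), (-14, -27), (2, 27), (2, 25)

T1 shear: y ← y + 2·x: (0, 4) → (0, 4); (3, -4) → (3, 2); (-4, -2) → (-4, -10); (4, 1) → (4, 9); (4, 0) → (4, 8)
T2 scale by (2, 2): (0, 4) → (0, 8); (3, 2) → (6, 4); (-4, -10) → (-8, -20); (4, 9) → (8, 18); (4, 8) → (8, 16)
T3 shear: y ← y + 1·x: (0, 8) → (0, 8); (6, 4) → (6, 10); (-8, -20) → (-8, -28); (8, 18) → (8, 26); (8, 16) → (8, 24)
T4 translate by (-6, 1): (0, 8) → (-6, 9); (6, 10) → (0, 11); (-8, -28) → (-14, -27); (8, 26) → (2, 27); (8, 24) → (2, 25)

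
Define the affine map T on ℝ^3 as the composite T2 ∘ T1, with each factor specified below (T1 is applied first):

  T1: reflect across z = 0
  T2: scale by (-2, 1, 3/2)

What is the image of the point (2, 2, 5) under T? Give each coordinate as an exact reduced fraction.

T(p) = (-4, 2, -15/2)

T1 reflect across z = 0: (2, 2, 5) → (2, 2, -5)
T2 scale by (-2, 1, 3/2): (2, 2, -5) → (-4, 2, -15/2)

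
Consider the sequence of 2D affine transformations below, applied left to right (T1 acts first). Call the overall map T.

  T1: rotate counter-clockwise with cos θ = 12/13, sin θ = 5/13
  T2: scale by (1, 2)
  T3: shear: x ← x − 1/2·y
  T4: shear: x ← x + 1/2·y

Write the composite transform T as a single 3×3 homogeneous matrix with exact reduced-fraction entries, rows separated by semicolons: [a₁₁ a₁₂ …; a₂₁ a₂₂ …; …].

T = [12/13 -5/13 0; 10/13 24/13 0; 0 0 1]

T1 = [12/13 -5/13 0; 5/13 12/13 0; 0 0 1]
T2·T1 = [12/13 -5/13 0; 10/13 24/13 0; 0 0 1]
T3·…·T1 = [7/13 -17/13 0; 10/13 24/13 0; 0 0 1]
T4·…·T1 = [12/13 -5/13 0; 10/13 24/13 0; 0 0 1]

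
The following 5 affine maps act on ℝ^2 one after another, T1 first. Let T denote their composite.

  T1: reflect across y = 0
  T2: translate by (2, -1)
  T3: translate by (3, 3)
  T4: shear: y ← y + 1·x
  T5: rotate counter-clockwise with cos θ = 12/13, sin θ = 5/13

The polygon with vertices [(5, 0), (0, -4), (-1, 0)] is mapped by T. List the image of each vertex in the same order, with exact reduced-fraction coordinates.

image vertices: (60/13, 194/13), (5/13, 157/13), (18/13, 92/13)

T1 reflect across y = 0: (5, 0) → (5, 0); (0, -4) → (0, 4); (-1, 0) → (-1, 0)
T2 translate by (2, -1): (5, 0) → (7, -1); (0, 4) → (2, 3); (-1, 0) → (1, -1)
T3 translate by (3, 3): (7, -1) → (10, 2); (2, 3) → (5, 6); (1, -1) → (4, 2)
T4 shear: y ← y + 1·x: (10, 2) → (10, 12); (5, 6) → (5, 11); (4, 2) → (4, 6)
T5 rotate counter-clockwise with cos θ = 12/13, sin θ = 5/13: (10, 12) → (60/13, 194/13); (5, 11) → (5/13, 157/13); (4, 6) → (18/13, 92/13)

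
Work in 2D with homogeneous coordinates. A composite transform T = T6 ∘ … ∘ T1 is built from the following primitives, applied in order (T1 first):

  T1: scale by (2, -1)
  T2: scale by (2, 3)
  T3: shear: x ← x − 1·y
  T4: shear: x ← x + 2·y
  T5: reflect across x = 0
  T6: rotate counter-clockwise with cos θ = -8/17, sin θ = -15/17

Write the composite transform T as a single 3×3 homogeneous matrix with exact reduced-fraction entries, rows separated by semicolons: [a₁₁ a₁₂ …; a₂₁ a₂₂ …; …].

T1 = [2 0 0; 0 -1 0; 0 0 1]
T2·T1 = [4 0 0; 0 -3 0; 0 0 1]
T3·…·T1 = [4 3 0; 0 -3 0; 0 0 1]
T4·…·T1 = [4 -3 0; 0 -3 0; 0 0 1]
T5·…·T1 = [-4 3 0; 0 -3 0; 0 0 1]
T6·…·T1 = [32/17 -69/17 0; 60/17 -21/17 0; 0 0 1]

T = [32/17 -69/17 0; 60/17 -21/17 0; 0 0 1]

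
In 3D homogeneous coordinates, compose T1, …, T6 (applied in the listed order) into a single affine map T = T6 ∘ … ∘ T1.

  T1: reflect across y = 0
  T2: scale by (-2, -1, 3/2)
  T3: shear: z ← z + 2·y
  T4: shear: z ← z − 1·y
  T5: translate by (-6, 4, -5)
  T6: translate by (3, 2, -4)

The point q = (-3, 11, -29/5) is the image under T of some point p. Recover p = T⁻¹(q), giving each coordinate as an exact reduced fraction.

T1 = [1 0 0 0; 0 -1 0 0; 0 0 1 0; 0 0 0 1]
T2·T1 = [-2 0 0 0; 0 1 0 0; 0 0 3/2 0; 0 0 0 1]
T3·…·T1 = [-2 0 0 0; 0 1 0 0; 0 2 3/2 0; 0 0 0 1]
T4·…·T1 = [-2 0 0 0; 0 1 0 0; 0 1 3/2 0; 0 0 0 1]
T5·…·T1 = [-2 0 0 -6; 0 1 0 4; 0 1 3/2 -5; 0 0 0 1]
T6·…·T1 = [-2 0 0 -3; 0 1 0 6; 0 1 3/2 -9; 0 0 0 1]
det M = -3; M⁻¹ = [-1/2 0 0 -3/2; 0 1 0 -6; 0 -2/3 2/3 10; 0 0 0 1]
M⁻¹ · (-3, 11, -29/5)ᵀ = (0, 5, -6/5)ᵀ

p = (0, 5, -6/5)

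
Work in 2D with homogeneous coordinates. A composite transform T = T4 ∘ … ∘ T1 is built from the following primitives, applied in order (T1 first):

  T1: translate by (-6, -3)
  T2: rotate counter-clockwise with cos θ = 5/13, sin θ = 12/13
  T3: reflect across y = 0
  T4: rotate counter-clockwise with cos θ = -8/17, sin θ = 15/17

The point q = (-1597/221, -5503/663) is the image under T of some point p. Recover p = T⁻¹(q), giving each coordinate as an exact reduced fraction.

T1 = [1 0 -6; 0 1 -3; 0 0 1]
T2·T1 = [5/13 -12/13 6/13; 12/13 5/13 -87/13; 0 0 1]
T3·…·T1 = [5/13 -12/13 6/13; -12/13 -5/13 87/13; 0 0 1]
T4·…·T1 = [140/221 171/221 -1353/221; 171/221 -140/221 -606/221; 0 0 1]
det M = -1; M⁻¹ = [140/221 171/221 6; 171/221 -140/221 3; 0 0 1]
M⁻¹ · (-1597/221, -5503/663)ᵀ = (-5, 8/3)ᵀ

p = (-5, 8/3)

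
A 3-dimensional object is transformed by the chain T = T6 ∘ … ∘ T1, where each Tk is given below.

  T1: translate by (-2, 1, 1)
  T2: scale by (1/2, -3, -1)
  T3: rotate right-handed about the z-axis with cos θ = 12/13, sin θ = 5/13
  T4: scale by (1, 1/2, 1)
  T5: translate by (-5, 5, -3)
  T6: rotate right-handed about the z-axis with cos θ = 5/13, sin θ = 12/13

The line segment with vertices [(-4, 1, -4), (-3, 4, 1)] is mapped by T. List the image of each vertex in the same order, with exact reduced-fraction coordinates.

T1 translate by (-2, 1, 1): (-4, 1, -4) → (-6, 2, -3); (-3, 4, 1) → (-5, 5, 2)
T2 scale by (1/2, -3, -1): (-6, 2, -3) → (-3, -6, 3); (-5, 5, 2) → (-5/2, -15, -2)
T3 rotate right-handed about the z-axis with cos θ = 12/13, sin θ = 5/13: (-3, -6, 3) → (-6/13, -87/13, 3); (-5/2, -15, -2) → (45/13, -385/26, -2)
T4 scale by (1, 1/2, 1): (-6/13, -87/13, 3) → (-6/13, -87/26, 3); (45/13, -385/26, -2) → (45/13, -385/52, -2)
T5 translate by (-5, 5, -3): (-6/13, -87/26, 3) → (-71/13, 43/26, 0); (45/13, -385/52, -2) → (-20/13, -125/52, -5)
T6 rotate right-handed about the z-axis with cos θ = 5/13, sin θ = 12/13: (-71/13, 43/26, 0) → (-613/169, -1489/338, 0); (-20/13, -125/52, -5) → (275/169, -1585/676, -5)

image vertices: (-613/169, -1489/338, 0), (275/169, -1585/676, -5)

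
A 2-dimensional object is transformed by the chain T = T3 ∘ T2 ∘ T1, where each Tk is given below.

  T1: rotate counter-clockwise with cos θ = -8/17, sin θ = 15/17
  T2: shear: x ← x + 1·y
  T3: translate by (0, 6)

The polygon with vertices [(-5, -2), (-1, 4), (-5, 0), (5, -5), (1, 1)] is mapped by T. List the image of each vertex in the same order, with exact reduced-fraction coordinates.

image vertices: (11/17, 43/17), (-99/17, 55/17), (-35/17, 27/17), (150/17, 217/17), (-16/17, 109/17)

T1 rotate counter-clockwise with cos θ = -8/17, sin θ = 15/17: (-5, -2) → (70/17, -59/17); (-1, 4) → (-52/17, -47/17); (-5, 0) → (40/17, -75/17); (5, -5) → (35/17, 115/17); (1, 1) → (-23/17, 7/17)
T2 shear: x ← x + 1·y: (70/17, -59/17) → (11/17, -59/17); (-52/17, -47/17) → (-99/17, -47/17); (40/17, -75/17) → (-35/17, -75/17); (35/17, 115/17) → (150/17, 115/17); (-23/17, 7/17) → (-16/17, 7/17)
T3 translate by (0, 6): (11/17, -59/17) → (11/17, 43/17); (-99/17, -47/17) → (-99/17, 55/17); (-35/17, -75/17) → (-35/17, 27/17); (150/17, 115/17) → (150/17, 217/17); (-16/17, 7/17) → (-16/17, 109/17)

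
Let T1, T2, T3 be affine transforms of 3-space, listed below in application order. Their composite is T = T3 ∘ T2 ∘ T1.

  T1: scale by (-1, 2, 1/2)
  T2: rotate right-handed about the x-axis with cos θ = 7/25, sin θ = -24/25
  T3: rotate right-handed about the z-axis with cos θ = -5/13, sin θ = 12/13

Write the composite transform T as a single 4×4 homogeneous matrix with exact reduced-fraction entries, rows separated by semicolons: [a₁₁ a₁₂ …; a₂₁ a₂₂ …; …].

T = [5/13 -168/325 -144/325 0; -12/13 -14/65 -12/65 0; 0 -48/25 7/50 0; 0 0 0 1]

T1 = [-1 0 0 0; 0 2 0 0; 0 0 1/2 0; 0 0 0 1]
T2·T1 = [-1 0 0 0; 0 14/25 12/25 0; 0 -48/25 7/50 0; 0 0 0 1]
T3·…·T1 = [5/13 -168/325 -144/325 0; -12/13 -14/65 -12/65 0; 0 -48/25 7/50 0; 0 0 0 1]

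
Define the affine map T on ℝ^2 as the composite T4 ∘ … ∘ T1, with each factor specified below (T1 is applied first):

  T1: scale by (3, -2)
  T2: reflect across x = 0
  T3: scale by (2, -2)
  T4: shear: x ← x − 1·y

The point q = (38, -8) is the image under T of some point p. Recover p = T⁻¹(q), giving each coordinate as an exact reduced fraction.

p = (-5, -2)

T1 = [3 0 0; 0 -2 0; 0 0 1]
T2·T1 = [-3 0 0; 0 -2 0; 0 0 1]
T3·…·T1 = [-6 0 0; 0 4 0; 0 0 1]
T4·…·T1 = [-6 -4 0; 0 4 0; 0 0 1]
det M = -24; M⁻¹ = [-1/6 -1/6 0; 0 1/4 0; 0 0 1]
M⁻¹ · (38, -8)ᵀ = (-5, -2)ᵀ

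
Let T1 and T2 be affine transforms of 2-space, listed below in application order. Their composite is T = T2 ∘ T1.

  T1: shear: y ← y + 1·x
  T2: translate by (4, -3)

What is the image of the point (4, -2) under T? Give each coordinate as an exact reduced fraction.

T1 shear: y ← y + 1·x: (4, -2) → (4, 2)
T2 translate by (4, -3): (4, 2) → (8, -1)

T(p) = (8, -1)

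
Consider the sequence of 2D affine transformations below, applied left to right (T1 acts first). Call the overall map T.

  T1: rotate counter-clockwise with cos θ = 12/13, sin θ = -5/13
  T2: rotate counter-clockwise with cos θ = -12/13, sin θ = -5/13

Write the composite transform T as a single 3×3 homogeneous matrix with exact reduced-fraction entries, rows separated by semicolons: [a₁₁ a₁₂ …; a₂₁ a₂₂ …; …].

T = [-1 0 0; 0 -1 0; 0 0 1]

T1 = [12/13 5/13 0; -5/13 12/13 0; 0 0 1]
T2·T1 = [-1 0 0; 0 -1 0; 0 0 1]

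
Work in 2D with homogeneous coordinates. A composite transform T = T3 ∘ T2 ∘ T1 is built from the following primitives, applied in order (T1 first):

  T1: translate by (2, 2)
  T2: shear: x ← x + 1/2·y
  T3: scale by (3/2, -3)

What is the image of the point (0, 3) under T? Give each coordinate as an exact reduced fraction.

T(p) = (27/4, -15)

T1 translate by (2, 2): (0, 3) → (2, 5)
T2 shear: x ← x + 1/2·y: (2, 5) → (9/2, 5)
T3 scale by (3/2, -3): (9/2, 5) → (27/4, -15)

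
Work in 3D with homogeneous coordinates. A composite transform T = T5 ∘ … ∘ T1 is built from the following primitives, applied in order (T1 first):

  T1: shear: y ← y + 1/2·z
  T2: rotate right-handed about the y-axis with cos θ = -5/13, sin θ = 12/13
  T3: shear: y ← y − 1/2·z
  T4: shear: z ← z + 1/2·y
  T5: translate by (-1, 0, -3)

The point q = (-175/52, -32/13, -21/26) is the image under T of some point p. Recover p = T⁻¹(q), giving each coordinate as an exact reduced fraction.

T1 = [1 0 0 0; 0 1 1/2 0; 0 0 1 0; 0 0 0 1]
T2·T1 = [-5/13 0 12/13 0; 0 1 1/2 0; -12/13 0 -5/13 0; 0 0 0 1]
T3·…·T1 = [-5/13 0 12/13 0; 6/13 1 9/13 0; -12/13 0 -5/13 0; 0 0 0 1]
T4·…·T1 = [-5/13 0 12/13 0; 6/13 1 9/13 0; -9/13 1/2 -1/26 0; 0 0 0 1]
T5·…·T1 = [-5/13 0 12/13 -1; 6/13 1 9/13 0; -9/13 1/2 -1/26 -3; 0 0 0 1]
det M = 1; M⁻¹ = [-5/13 6/13 -12/13 -41/13; -6/13 17/26 9/13 21/13; 12/13 5/26 -5/13 -3/13; 0 0 0 1]
M⁻¹ · (-175/52, -32/13, -21/26)ᵀ = (-9/4, 1, -7/2)ᵀ

p = (-9/4, 1, -7/2)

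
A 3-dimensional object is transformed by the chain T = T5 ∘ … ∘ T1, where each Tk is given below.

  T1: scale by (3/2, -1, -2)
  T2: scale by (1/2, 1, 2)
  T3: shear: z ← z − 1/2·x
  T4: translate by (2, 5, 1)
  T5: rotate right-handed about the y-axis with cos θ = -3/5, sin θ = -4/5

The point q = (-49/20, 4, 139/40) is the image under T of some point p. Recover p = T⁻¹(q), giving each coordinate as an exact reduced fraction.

T1 = [3/2 0 0 0; 0 -1 0 0; 0 0 -2 0; 0 0 0 1]
T2·T1 = [3/4 0 0 0; 0 -1 0 0; 0 0 -4 0; 0 0 0 1]
T3·…·T1 = [3/4 0 0 0; 0 -1 0 0; -3/8 0 -4 0; 0 0 0 1]
T4·…·T1 = [3/4 0 0 2; 0 -1 0 5; -3/8 0 -4 1; 0 0 0 1]
T5·…·T1 = [-3/20 0 16/5 -2; 0 -1 0 5; 33/40 0 12/5 1; 0 0 0 1]
det M = 3; M⁻¹ = [-4/5 0 16/15 -8/3; 0 -1 0 5; 11/40 0 1/20 1/2; 0 0 0 1]
M⁻¹ · (-49/20, 4, 139/40)ᵀ = (3, 1, 0)ᵀ

p = (3, 1, 0)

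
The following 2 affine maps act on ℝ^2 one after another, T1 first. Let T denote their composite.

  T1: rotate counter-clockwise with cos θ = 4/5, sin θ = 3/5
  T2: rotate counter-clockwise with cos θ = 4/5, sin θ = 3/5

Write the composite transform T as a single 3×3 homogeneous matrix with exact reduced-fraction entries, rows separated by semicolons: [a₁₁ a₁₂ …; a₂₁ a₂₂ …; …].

T = [7/25 -24/25 0; 24/25 7/25 0; 0 0 1]

T1 = [4/5 -3/5 0; 3/5 4/5 0; 0 0 1]
T2·T1 = [7/25 -24/25 0; 24/25 7/25 0; 0 0 1]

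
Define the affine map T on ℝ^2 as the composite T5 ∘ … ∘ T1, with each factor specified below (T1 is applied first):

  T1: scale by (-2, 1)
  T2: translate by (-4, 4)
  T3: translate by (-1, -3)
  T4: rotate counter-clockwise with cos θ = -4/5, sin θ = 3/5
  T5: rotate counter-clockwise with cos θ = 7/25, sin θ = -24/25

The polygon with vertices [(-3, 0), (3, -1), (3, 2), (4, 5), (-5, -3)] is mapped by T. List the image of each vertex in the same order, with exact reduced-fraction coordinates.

image vertices: (-73/125, 161/125), (-484/125, -1287/125), (-167/25, -231/25), (-1274/125, -1257/125), (454/125, 497/125)

T1 scale by (-2, 1): (-3, 0) → (6, 0); (3, -1) → (-6, -1); (3, 2) → (-6, 2); (4, 5) → (-8, 5); (-5, -3) → (10, -3)
T2 translate by (-4, 4): (6, 0) → (2, 4); (-6, -1) → (-10, 3); (-6, 2) → (-10, 6); (-8, 5) → (-12, 9); (10, -3) → (6, 1)
T3 translate by (-1, -3): (2, 4) → (1, 1); (-10, 3) → (-11, 0); (-10, 6) → (-11, 3); (-12, 9) → (-13, 6); (6, 1) → (5, -2)
T4 rotate counter-clockwise with cos θ = -4/5, sin θ = 3/5: (1, 1) → (-7/5, -1/5); (-11, 0) → (44/5, -33/5); (-11, 3) → (7, -9); (-13, 6) → (34/5, -63/5); (5, -2) → (-14/5, 23/5)
T5 rotate counter-clockwise with cos θ = 7/25, sin θ = -24/25: (-7/5, -1/5) → (-73/125, 161/125); (44/5, -33/5) → (-484/125, -1287/125); (7, -9) → (-167/25, -231/25); (34/5, -63/5) → (-1274/125, -1257/125); (-14/5, 23/5) → (454/125, 497/125)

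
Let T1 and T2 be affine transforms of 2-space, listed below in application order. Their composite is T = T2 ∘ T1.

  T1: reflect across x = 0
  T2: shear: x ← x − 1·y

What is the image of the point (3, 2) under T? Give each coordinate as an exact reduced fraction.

T1 reflect across x = 0: (3, 2) → (-3, 2)
T2 shear: x ← x − 1·y: (-3, 2) → (-5, 2)

T(p) = (-5, 2)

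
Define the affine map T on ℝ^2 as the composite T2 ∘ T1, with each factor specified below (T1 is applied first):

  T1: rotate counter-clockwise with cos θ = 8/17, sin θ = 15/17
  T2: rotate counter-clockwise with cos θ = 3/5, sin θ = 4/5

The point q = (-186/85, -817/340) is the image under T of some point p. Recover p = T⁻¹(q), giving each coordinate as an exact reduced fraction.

p = (-5/4, 3)

T1 = [8/17 -15/17 0; 15/17 8/17 0; 0 0 1]
T2·T1 = [-36/85 -77/85 0; 77/85 -36/85 0; 0 0 1]
det M = 1; M⁻¹ = [-36/85 77/85 0; -77/85 -36/85 0; 0 0 1]
M⁻¹ · (-186/85, -817/340)ᵀ = (-5/4, 3)ᵀ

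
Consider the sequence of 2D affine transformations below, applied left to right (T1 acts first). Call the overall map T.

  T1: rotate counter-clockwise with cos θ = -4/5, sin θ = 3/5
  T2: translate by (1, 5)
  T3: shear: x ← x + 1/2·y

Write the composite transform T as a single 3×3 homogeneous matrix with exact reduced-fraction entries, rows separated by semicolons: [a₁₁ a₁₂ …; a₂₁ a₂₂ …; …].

T = [-1/2 -1 7/2; 3/5 -4/5 5; 0 0 1]

T1 = [-4/5 -3/5 0; 3/5 -4/5 0; 0 0 1]
T2·T1 = [-4/5 -3/5 1; 3/5 -4/5 5; 0 0 1]
T3·…·T1 = [-1/2 -1 7/2; 3/5 -4/5 5; 0 0 1]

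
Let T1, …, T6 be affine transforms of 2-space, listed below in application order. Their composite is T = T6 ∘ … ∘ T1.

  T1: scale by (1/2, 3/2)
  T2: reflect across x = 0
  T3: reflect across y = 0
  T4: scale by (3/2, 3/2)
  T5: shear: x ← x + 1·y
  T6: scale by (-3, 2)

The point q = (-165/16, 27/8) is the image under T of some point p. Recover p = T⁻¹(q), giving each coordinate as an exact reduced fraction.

T1 = [1/2 0 0; 0 3/2 0; 0 0 1]
T2·T1 = [-1/2 0 0; 0 3/2 0; 0 0 1]
T3·…·T1 = [-1/2 0 0; 0 -3/2 0; 0 0 1]
T4·…·T1 = [-3/4 0 0; 0 -9/4 0; 0 0 1]
T5·…·T1 = [-3/4 -9/4 0; 0 -9/4 0; 0 0 1]
T6·…·T1 = [9/4 27/4 0; 0 -9/2 0; 0 0 1]
det M = -81/8; M⁻¹ = [4/9 2/3 0; 0 -2/9 0; 0 0 1]
M⁻¹ · (-165/16, 27/8)ᵀ = (-7/3, -3/4)ᵀ

p = (-7/3, -3/4)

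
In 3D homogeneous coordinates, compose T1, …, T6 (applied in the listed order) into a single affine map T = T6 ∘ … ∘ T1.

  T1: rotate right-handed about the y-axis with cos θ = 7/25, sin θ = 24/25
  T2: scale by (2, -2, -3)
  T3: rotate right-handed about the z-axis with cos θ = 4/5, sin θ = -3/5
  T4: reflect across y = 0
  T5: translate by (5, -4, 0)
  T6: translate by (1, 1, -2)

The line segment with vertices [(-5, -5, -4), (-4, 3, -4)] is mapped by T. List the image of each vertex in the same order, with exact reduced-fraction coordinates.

T1 rotate right-handed about the y-axis with cos θ = 7/25, sin θ = 24/25: (-5, -5, -4) → (-131/25, -5, 92/25); (-4, 3, -4) → (-124/25, 3, 68/25)
T2 scale by (2, -2, -3): (-131/25, -5, 92/25) → (-262/25, 10, -276/25); (-124/25, 3, 68/25) → (-248/25, -6, -204/25)
T3 rotate right-handed about the z-axis with cos θ = 4/5, sin θ = -3/5: (-262/25, 10, -276/25) → (-298/125, 1786/125, -276/25); (-248/25, -6, -204/25) → (-1442/125, 144/125, -204/25)
T4 reflect across y = 0: (-298/125, 1786/125, -276/25) → (-298/125, -1786/125, -276/25); (-1442/125, 144/125, -204/25) → (-1442/125, -144/125, -204/25)
T5 translate by (5, -4, 0): (-298/125, -1786/125, -276/25) → (327/125, -2286/125, -276/25); (-1442/125, -144/125, -204/25) → (-817/125, -644/125, -204/25)
T6 translate by (1, 1, -2): (327/125, -2286/125, -276/25) → (452/125, -2161/125, -326/25); (-817/125, -644/125, -204/25) → (-692/125, -519/125, -254/25)

image vertices: (452/125, -2161/125, -326/25), (-692/125, -519/125, -254/25)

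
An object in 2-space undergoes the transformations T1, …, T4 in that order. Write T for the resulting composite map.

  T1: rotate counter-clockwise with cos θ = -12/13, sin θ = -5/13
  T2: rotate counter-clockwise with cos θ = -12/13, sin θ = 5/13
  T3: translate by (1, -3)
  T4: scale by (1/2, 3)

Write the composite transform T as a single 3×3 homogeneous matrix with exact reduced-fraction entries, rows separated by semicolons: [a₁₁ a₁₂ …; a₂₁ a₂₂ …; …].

T = [1/2 0 1/2; 0 3 -9; 0 0 1]

T1 = [-12/13 5/13 0; -5/13 -12/13 0; 0 0 1]
T2·T1 = [1 0 0; 0 1 0; 0 0 1]
T3·…·T1 = [1 0 1; 0 1 -3; 0 0 1]
T4·…·T1 = [1/2 0 1/2; 0 3 -9; 0 0 1]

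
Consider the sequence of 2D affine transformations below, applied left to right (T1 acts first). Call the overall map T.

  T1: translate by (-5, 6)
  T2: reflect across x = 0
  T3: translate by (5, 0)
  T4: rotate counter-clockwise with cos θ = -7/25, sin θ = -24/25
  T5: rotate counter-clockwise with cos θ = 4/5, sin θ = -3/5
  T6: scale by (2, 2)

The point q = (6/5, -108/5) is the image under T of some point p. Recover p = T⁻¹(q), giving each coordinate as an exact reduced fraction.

p = (4, 3)

T1 = [1 0 -5; 0 1 6; 0 0 1]
T2·T1 = [-1 0 5; 0 1 6; 0 0 1]
T3·…·T1 = [-1 0 10; 0 1 6; 0 0 1]
T4·…·T1 = [7/25 24/25 74/25; 24/25 -7/25 -282/25; 0 0 1]
T5·…·T1 = [4/5 3/5 -22/5; 3/5 -4/5 -54/5; 0 0 1]
T6·…·T1 = [8/5 6/5 -44/5; 6/5 -8/5 -108/5; 0 0 1]
det M = -4; M⁻¹ = [2/5 3/10 10; 3/10 -2/5 -6; 0 0 1]
M⁻¹ · (6/5, -108/5)ᵀ = (4, 3)ᵀ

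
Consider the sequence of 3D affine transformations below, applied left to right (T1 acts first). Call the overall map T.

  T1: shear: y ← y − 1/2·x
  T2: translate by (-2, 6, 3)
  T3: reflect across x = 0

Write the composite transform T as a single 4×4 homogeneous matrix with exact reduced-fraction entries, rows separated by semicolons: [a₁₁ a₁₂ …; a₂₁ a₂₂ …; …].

T1 = [1 0 0 0; -1/2 1 0 0; 0 0 1 0; 0 0 0 1]
T2·T1 = [1 0 0 -2; -1/2 1 0 6; 0 0 1 3; 0 0 0 1]
T3·…·T1 = [-1 0 0 2; -1/2 1 0 6; 0 0 1 3; 0 0 0 1]

T = [-1 0 0 2; -1/2 1 0 6; 0 0 1 3; 0 0 0 1]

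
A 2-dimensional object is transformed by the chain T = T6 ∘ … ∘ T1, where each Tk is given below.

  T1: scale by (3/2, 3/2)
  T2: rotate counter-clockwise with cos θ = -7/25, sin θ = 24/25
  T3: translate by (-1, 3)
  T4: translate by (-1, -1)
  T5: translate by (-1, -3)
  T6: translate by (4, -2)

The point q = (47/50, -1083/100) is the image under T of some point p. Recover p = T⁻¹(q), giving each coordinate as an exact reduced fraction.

T1 = [3/2 0 0; 0 3/2 0; 0 0 1]
T2·T1 = [-21/50 -36/25 0; 36/25 -21/50 0; 0 0 1]
T3·…·T1 = [-21/50 -36/25 -1; 36/25 -21/50 3; 0 0 1]
T4·…·T1 = [-21/50 -36/25 -2; 36/25 -21/50 2; 0 0 1]
T5·…·T1 = [-21/50 -36/25 -3; 36/25 -21/50 -1; 0 0 1]
T6·…·T1 = [-21/50 -36/25 1; 36/25 -21/50 -3; 0 0 1]
det M = 9/4; M⁻¹ = [-14/75 16/25 158/75; -16/25 -14/75 2/25; 0 0 1]
M⁻¹ · (47/50, -1083/100)ᵀ = (-5, 3/2)ᵀ

p = (-5, 3/2)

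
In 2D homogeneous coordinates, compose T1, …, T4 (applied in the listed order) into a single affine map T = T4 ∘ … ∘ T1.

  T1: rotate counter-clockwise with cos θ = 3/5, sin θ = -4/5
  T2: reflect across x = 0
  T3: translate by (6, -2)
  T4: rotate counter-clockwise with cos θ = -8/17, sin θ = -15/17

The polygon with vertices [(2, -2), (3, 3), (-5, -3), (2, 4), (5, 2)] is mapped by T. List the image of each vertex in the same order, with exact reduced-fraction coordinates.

image vertices: (-616/85, -288/85), (-267/85, -31/85), (-441/85, -863/85), (-154/85, -72/85), (-416/85, 87/85)

T1 rotate counter-clockwise with cos θ = 3/5, sin θ = -4/5: (2, -2) → (-2/5, -14/5); (3, 3) → (21/5, -3/5); (-5, -3) → (-27/5, 11/5); (2, 4) → (22/5, 4/5); (5, 2) → (23/5, -14/5)
T2 reflect across x = 0: (-2/5, -14/5) → (2/5, -14/5); (21/5, -3/5) → (-21/5, -3/5); (-27/5, 11/5) → (27/5, 11/5); (22/5, 4/5) → (-22/5, 4/5); (23/5, -14/5) → (-23/5, -14/5)
T3 translate by (6, -2): (2/5, -14/5) → (32/5, -24/5); (-21/5, -3/5) → (9/5, -13/5); (27/5, 11/5) → (57/5, 1/5); (-22/5, 4/5) → (8/5, -6/5); (-23/5, -14/5) → (7/5, -24/5)
T4 rotate counter-clockwise with cos θ = -8/17, sin θ = -15/17: (32/5, -24/5) → (-616/85, -288/85); (9/5, -13/5) → (-267/85, -31/85); (57/5, 1/5) → (-441/85, -863/85); (8/5, -6/5) → (-154/85, -72/85); (7/5, -24/5) → (-416/85, 87/85)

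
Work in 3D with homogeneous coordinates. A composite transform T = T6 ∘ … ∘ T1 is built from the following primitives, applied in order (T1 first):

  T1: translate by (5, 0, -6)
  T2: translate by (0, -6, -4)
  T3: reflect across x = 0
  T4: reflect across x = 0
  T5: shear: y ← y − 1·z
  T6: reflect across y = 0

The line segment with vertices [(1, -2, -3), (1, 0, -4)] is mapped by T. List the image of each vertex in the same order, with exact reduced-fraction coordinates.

T1 translate by (5, 0, -6): (1, -2, -3) → (6, -2, -9); (1, 0, -4) → (6, 0, -10)
T2 translate by (0, -6, -4): (6, -2, -9) → (6, -8, -13); (6, 0, -10) → (6, -6, -14)
T3 reflect across x = 0: (6, -8, -13) → (-6, -8, -13); (6, -6, -14) → (-6, -6, -14)
T4 reflect across x = 0: (-6, -8, -13) → (6, -8, -13); (-6, -6, -14) → (6, -6, -14)
T5 shear: y ← y − 1·z: (6, -8, -13) → (6, 5, -13); (6, -6, -14) → (6, 8, -14)
T6 reflect across y = 0: (6, 5, -13) → (6, -5, -13); (6, 8, -14) → (6, -8, -14)

image vertices: (6, -5, -13), (6, -8, -14)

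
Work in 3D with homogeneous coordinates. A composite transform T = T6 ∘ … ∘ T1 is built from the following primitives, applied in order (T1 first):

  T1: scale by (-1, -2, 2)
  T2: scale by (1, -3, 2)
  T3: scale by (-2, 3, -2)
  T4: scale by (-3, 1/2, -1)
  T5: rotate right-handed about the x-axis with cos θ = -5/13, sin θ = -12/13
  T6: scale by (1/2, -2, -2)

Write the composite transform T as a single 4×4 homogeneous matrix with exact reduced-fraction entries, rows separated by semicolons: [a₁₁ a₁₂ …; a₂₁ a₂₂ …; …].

T1 = [-1 0 0 0; 0 -2 0 0; 0 0 2 0; 0 0 0 1]
T2·T1 = [-1 0 0 0; 0 6 0 0; 0 0 4 0; 0 0 0 1]
T3·…·T1 = [2 0 0 0; 0 18 0 0; 0 0 -8 0; 0 0 0 1]
T4·…·T1 = [-6 0 0 0; 0 9 0 0; 0 0 8 0; 0 0 0 1]
T5·…·T1 = [-6 0 0 0; 0 -45/13 96/13 0; 0 -108/13 -40/13 0; 0 0 0 1]
T6·…·T1 = [-3 0 0 0; 0 90/13 -192/13 0; 0 216/13 80/13 0; 0 0 0 1]

T = [-3 0 0 0; 0 90/13 -192/13 0; 0 216/13 80/13 0; 0 0 0 1]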